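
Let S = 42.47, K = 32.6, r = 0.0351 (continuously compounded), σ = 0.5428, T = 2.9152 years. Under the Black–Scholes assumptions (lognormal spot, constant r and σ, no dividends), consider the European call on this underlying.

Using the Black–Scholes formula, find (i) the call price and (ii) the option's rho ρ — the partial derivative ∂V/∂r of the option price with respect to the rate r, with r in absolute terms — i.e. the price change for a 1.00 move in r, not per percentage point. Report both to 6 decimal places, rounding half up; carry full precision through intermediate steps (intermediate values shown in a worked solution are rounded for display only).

σ√T = 0.5428·√2.9152 = 0.926774
d₁ = (ln(S/K) + (r+σ²/2)T) / (σ√T) = (ln(42.47/32.6) + (0.0351+0.5428²/2)·2.9152) / 0.926774 = (0.264486 + 0.531779) / 0.926774 = 0.859178
d₂ = d₁ − σ√T = 0.859178 − 0.926774 = -0.067596
e^{−rT} = e^{−0.0351·2.9152} = 0.902737
N(d₁) = 0.804879,  N(d₂) = 0.473054
Call price V = S·N(d₁) − K·e^{−rT}·N(d₂) = 34.183209 − 13.921610 = 20.261600
ρ = K·T·e^{−rT}·N(d₂) = 40.584276

price = 20.261600
ρ = 40.584276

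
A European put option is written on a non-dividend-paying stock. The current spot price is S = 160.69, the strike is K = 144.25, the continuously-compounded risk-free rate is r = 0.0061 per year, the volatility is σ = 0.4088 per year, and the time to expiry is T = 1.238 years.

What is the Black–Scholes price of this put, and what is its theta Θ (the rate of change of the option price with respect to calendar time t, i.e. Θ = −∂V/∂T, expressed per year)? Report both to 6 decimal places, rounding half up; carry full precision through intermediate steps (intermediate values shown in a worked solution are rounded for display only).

σ√T = 0.4088·√1.238 = 0.454853
d₁ = (ln(S/K) + (r+σ²/2)T) / (σ√T) = (ln(160.69/144.25) + (0.0061+0.4088²/2)·1.238) / 0.454853 = (0.107929 + 0.110997) / 0.454853 = 0.481313
d₂ = d₁ − σ√T = 0.481313 − 0.454853 = 0.026460
e^{−rT} = e^{−0.0061·1.238} = 0.992477
N(−d₁) = 0.315147,  N(−d₂) = 0.489445
Put price V = K·e^{−rT}·N(−d₂) − S·N(−d₁) = 70.071327 − 50.640989 = 19.430338
φ(d₁) = (1/√(2π))·e^{−d₁²/2} = 0.355308
Θ = −S·φ(d₁)·σ/(2√T) + r·K·e^{−rT}·N(−d₂) = −10.488532 + 0.427435 = -10.061097

price = 19.430338
Θ = -10.061097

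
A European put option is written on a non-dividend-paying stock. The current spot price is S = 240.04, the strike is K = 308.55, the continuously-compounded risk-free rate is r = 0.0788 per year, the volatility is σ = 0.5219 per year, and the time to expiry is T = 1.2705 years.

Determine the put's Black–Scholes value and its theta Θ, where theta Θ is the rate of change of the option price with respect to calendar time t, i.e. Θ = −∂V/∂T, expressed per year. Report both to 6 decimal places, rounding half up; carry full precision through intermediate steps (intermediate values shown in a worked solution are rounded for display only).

price = 81.520248
Θ = -6.555923

σ√T = 0.5219·√1.2705 = 0.588267
d₁ = (ln(S/K) + (r+σ²/2)T) / (σ√T) = (ln(240.04/308.55) + (0.0788+0.5219²/2)·1.2705) / 0.588267 = (-0.251078 + 0.273145) / 0.588267 = 0.037511
d₂ = d₁ − σ√T = 0.037511 − 0.588267 = -0.550757
e^{−rT} = e^{−0.0788·1.2705} = 0.904733
N(−d₁) = 0.485039,  N(−d₂) = 0.709100
Put price V = K·e^{−rT}·N(−d₂) − S·N(−d₁) = 197.949003 − 116.428754 = 81.520248
φ(d₁) = (1/√(2π))·e^{−d₁²/2} = 0.398662
Θ = −S·φ(d₁)·σ/(2√T) + r·K·e^{−rT}·N(−d₂) = −22.154304 + 15.598381 = -6.555923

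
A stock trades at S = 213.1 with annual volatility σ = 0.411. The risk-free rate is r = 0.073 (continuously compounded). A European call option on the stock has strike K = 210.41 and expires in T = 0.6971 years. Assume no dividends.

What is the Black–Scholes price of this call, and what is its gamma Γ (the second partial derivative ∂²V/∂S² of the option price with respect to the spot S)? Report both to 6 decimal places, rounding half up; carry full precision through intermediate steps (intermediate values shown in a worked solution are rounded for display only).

price = 35.177899
Γ = 0.005119

σ√T = 0.411·√0.6971 = 0.343154
d₁ = (ln(S/K) + (r+σ²/2)T) / (σ√T) = (ln(213.1/210.41) + (0.073+0.411²/2)·0.6971) / 0.343154 = (0.012704 + 0.109766) / 0.343154 = 0.356893
d₂ = d₁ − σ√T = 0.356893 − 0.343154 = 0.013738
e^{−rT} = e^{−0.073·0.6971} = 0.950385
N(d₁) = 0.639414,  N(d₂) = 0.505481
Call price V = S·N(d₁) − K·e^{−rT}·N(d₂) = 136.259110 − 101.081211 = 35.177899
φ(d₁) = (1/√(2π))·e^{−d₁²/2} = 0.374327
Γ = φ(d₁) / (S·σ·√T) = 0.005119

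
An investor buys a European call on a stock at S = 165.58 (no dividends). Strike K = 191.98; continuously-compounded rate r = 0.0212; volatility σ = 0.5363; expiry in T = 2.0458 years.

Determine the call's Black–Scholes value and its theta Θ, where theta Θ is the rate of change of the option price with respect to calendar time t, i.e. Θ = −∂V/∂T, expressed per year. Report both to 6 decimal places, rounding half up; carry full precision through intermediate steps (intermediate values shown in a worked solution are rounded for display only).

σ√T = 0.5363·√2.0458 = 0.767078
d₁ = (ln(S/K) + (r+σ²/2)T) / (σ√T) = (ln(165.58/191.98) + (0.0212+0.5363²/2)·2.0458) / 0.767078 = (-0.147937 + 0.337575) / 0.767078 = 0.247222
d₂ = d₁ − σ√T = 0.247222 − 0.767078 = -0.519856
e^{−rT} = e^{−0.0212·2.0458} = 0.957556
N(d₁) = 0.597632,  N(d₂) = 0.301582
Call price V = S·N(d₁) − K·e^{−rT}·N(d₂) = 98.955860 − 55.440308 = 43.515552
φ(d₁) = (1/√(2π))·e^{−d₁²/2} = 0.386935
Θ = −S·φ(d₁)·σ/(2√T) − r·K·e^{−rT}·N(d₂) = −12.011366 − 1.175335 = -13.186701

price = 43.515552
Θ = -13.186701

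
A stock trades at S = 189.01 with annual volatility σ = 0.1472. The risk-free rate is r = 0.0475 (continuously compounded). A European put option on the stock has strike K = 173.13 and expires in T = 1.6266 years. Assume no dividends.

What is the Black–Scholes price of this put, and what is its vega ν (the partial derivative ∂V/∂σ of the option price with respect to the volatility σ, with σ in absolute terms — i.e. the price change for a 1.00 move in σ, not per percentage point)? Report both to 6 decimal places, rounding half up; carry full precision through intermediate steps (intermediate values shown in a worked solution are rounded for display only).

price = 3.400544
ν = 59.911511

σ√T = 0.1472·√1.6266 = 0.187736
d₁ = (ln(S/K) + (r+σ²/2)T) / (σ√T) = (ln(189.01/173.13) + (0.0475+0.1472²/2)·1.6266) / 0.187736 = (0.087757 + 0.094886) / 0.187736 = 0.972871
d₂ = d₁ − σ√T = 0.972871 − 0.187736 = 0.785134
e^{−rT} = e^{−0.0475·1.6266} = 0.925646
N(−d₁) = 0.165309,  N(−d₂) = 0.216187
Put price V = K·e^{−rT}·N(−d₂) − S·N(−d₁) = 34.645557 − 31.245013 = 3.400544
φ(d₁) = (1/√(2π))·e^{−d₁²/2} = 0.248534
ν = S·φ(d₁)·√T = 59.911511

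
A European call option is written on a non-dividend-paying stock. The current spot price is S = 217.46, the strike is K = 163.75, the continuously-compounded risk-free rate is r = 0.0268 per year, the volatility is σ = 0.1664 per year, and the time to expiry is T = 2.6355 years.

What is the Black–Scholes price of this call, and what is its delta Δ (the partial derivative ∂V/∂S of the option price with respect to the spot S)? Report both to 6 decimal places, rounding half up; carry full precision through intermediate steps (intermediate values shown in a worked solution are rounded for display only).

price = 67.048836
Δ = 0.926002

σ√T = 0.1664·√2.6355 = 0.270137
d₁ = (ln(S/K) + (r+σ²/2)T) / (σ√T) = (ln(217.46/163.75) + (0.0268+0.1664²/2)·2.6355) / 0.270137 = (0.283674 + 0.107119) / 0.270137 = 1.446643
d₂ = d₁ − σ√T = 1.446643 − 0.270137 = 1.176506
e^{−rT} = e^{−0.0268·2.6355} = 0.931805
N(d₁) = 0.926002,  N(d₂) = 0.880304
Call price V = S·N(d₁) − K·e^{−rT}·N(d₂) = 201.368304 − 134.319468 = 67.048836
Δ = N(d₁) = 0.926002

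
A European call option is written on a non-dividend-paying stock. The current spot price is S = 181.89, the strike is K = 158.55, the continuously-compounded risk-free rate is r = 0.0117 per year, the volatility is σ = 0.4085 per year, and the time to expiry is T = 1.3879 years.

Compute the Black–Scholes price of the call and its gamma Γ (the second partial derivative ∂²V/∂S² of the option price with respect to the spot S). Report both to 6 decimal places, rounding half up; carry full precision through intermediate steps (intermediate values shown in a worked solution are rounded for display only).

σ√T = 0.4085·√1.3879 = 0.481250
d₁ = (ln(S/K) + (r+σ²/2)T) / (σ√T) = (ln(181.89/158.55) + (0.0117+0.4085²/2)·1.3879) / 0.481250 = (0.137332 + 0.132039) / 0.481250 = 0.559733
d₂ = d₁ − σ√T = 0.559733 − 0.481250 = 0.078482
e^{−rT} = e^{−0.0117·1.3879} = 0.983893
N(d₁) = 0.712169,  N(d₂) = 0.531278
Call price V = S·N(d₁) − K·e^{−rT}·N(d₂) = 129.536430 − 82.877298 = 46.659132
φ(d₁) = (1/√(2π))·e^{−d₁²/2} = 0.341097
Γ = φ(d₁) / (S·σ·√T) = 0.003897

price = 46.659132
Γ = 0.003897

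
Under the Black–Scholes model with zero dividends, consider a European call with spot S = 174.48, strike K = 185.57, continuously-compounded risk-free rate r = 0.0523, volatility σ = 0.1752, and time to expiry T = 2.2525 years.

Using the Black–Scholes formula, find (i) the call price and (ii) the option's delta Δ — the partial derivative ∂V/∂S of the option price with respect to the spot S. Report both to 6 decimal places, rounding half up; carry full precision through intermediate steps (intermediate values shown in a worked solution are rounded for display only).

price = 22.919415
Δ = 0.635007

σ√T = 0.1752·√2.2525 = 0.262946
d₁ = (ln(S/K) + (r+σ²/2)T) / (σ√T) = (ln(174.48/185.57) + (0.0523+0.1752²/2)·2.2525) / 0.262946 = (-0.061622 + 0.152376) / 0.262946 = 0.345143
d₂ = d₁ − σ√T = 0.345143 − 0.262946 = 0.082197
e^{−rT} = e^{−0.0523·2.2525} = 0.888869
N(d₁) = 0.635007,  N(d₂) = 0.532755
Call price V = S·N(d₁) − K·e^{−rT}·N(d₂) = 110.795954 − 87.876539 = 22.919415
Δ = N(d₁) = 0.635007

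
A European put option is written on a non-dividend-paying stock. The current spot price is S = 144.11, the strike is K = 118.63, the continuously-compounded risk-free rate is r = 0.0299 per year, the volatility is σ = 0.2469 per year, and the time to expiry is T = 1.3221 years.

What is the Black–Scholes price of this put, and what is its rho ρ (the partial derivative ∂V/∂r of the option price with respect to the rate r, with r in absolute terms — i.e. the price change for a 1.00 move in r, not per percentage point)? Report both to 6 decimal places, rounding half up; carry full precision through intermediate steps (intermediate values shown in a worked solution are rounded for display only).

σ√T = 0.2469·√1.3221 = 0.283892
d₁ = (ln(S/K) + (r+σ²/2)T) / (σ√T) = (ln(144.11/118.63) + (0.0299+0.2469²/2)·1.3221) / 0.283892 = (0.194567 + 0.079828) / 0.283892 = 0.966549
d₂ = d₁ − σ√T = 0.966549 − 0.283892 = 0.682657
e^{−rT} = e^{−0.0299·1.3221} = 0.961240
N(−d₁) = 0.166885,  N(−d₂) = 0.247412
Put price V = K·e^{−rT}·N(−d₂) − S·N(−d₁) = 28.212845 − 24.049758 = 4.163087
ρ = −K·T·e^{−rT}·N(−d₂) = -37.300202

price = 4.163087
ρ = -37.300202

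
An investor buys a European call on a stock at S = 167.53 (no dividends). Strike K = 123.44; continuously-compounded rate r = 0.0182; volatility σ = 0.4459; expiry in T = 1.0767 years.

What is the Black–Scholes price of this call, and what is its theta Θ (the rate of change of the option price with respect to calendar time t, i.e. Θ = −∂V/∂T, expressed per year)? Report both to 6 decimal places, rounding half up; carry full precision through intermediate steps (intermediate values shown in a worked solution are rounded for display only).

σ√T = 0.4459·√1.0767 = 0.462684
d₁ = (ln(S/K) + (r+σ²/2)T) / (σ√T) = (ln(167.53/123.44) + (0.0182+0.4459²/2)·1.0767) / 0.462684 = (0.305407 + 0.126634) / 0.462684 = 0.933772
d₂ = d₁ − σ√T = 0.933772 − 0.462684 = 0.471087
e^{−rT} = e^{−0.0182·1.0767} = 0.980595
N(d₁) = 0.824789,  N(d₂) = 0.681211
Call price V = S·N(d₁) − K·e^{−rT}·N(d₂) = 138.176930 − 82.456908 = 55.720022
φ(d₁) = (1/√(2π))·e^{−d₁²/2} = 0.257972
Θ = −S·φ(d₁)·σ/(2√T) − r·K·e^{−rT}·N(d₂) = −9.285935 − 1.500716 = -10.786651

price = 55.720022
Θ = -10.786651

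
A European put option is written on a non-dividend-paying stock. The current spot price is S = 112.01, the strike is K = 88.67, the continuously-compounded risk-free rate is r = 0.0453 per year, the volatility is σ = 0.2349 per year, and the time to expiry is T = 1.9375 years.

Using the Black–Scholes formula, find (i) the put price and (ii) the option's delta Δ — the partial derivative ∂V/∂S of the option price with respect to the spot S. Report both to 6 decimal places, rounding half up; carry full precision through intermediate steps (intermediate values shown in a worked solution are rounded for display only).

price = 2.660559
Δ = -0.125781

σ√T = 0.2349·√1.9375 = 0.326967
d₁ = (ln(S/K) + (r+σ²/2)T) / (σ√T) = (ln(112.01/88.67) + (0.0453+0.2349²/2)·1.9375) / 0.326967 = (0.233667 + 0.141222) / 0.326967 = 1.146565
d₂ = d₁ − σ√T = 1.146565 − 0.326967 = 0.819598
e^{−rT} = e^{−0.0453·1.9375} = 0.915973
N(−d₁) = 0.125781,  N(−d₂) = 0.206223
Put price V = K·e^{−rT}·N(−d₂) − S·N(−d₁) = 16.749250 − 14.088691 = 2.660559
Δ = −N(−d₁) = -0.125781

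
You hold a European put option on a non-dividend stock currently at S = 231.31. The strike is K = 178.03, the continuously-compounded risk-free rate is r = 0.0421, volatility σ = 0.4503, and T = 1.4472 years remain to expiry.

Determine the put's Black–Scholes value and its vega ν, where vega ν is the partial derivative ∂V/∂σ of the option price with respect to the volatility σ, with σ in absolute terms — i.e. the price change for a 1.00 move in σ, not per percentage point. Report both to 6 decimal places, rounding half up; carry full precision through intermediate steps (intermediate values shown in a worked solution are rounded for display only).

σ√T = 0.4503·√1.4472 = 0.541709
d₁ = (ln(S/K) + (r+σ²/2)T) / (σ√T) = (ln(231.31/178.03) + (0.0421+0.4503²/2)·1.4472) / 0.541709 = (0.261807 + 0.207652) / 0.541709 = 0.866624
d₂ = d₁ − σ√T = 0.866624 − 0.541709 = 0.324915
e^{−rT} = e^{−0.0421·1.4472} = 0.940892
N(−d₁) = 0.193074,  N(−d₂) = 0.372623
Put price V = K·e^{−rT}·N(−d₂) − S·N(−d₁) = 62.416904 − 44.659945 = 17.756959
φ(d₁) = (1/√(2π))·e^{−d₁²/2} = 0.274047
ν = S·φ(d₁)·√T = 76.257586

price = 17.756959
ν = 76.257586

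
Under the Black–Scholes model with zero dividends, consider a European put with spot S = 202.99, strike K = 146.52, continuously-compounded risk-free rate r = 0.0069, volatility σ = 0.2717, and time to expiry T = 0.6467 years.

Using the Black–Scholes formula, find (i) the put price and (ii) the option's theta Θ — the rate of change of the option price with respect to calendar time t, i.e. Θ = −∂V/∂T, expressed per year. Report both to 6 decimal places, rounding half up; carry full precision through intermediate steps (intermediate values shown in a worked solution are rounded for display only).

σ√T = 0.2717·√0.6467 = 0.218495
d₁ = (ln(S/K) + (r+σ²/2)T) / (σ√T) = (ln(202.99/146.52) + (0.0069+0.2717²/2)·0.6467) / 0.218495 = (0.325995 + 0.028332) / 0.218495 = 1.621673
d₂ = d₁ − σ√T = 1.621673 − 0.218495 = 1.403178
e^{−rT} = e^{−0.0069·0.6467} = 0.995548
N(−d₁) = 0.052437,  N(−d₂) = 0.080282
Put price V = K·e^{−rT}·N(−d₂) − S·N(−d₁) = 11.710534 − 10.644133 = 1.066401
φ(d₁) = (1/√(2π))·e^{−d₁²/2} = 0.107115
Θ = −S·φ(d₁)·σ/(2√T) + r·K·e^{−rT}·N(−d₂) = −3.673113 + 0.080803 = -3.592311

price = 1.066401
Θ = -3.592311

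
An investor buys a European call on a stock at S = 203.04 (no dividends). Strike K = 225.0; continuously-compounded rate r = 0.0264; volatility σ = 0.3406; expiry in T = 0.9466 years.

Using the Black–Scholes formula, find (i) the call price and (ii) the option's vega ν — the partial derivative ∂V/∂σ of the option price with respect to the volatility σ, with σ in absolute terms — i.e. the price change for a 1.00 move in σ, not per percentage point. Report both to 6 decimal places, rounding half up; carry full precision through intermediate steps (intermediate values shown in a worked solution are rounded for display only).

σ√T = 0.3406·√0.9466 = 0.331381
d₁ = (ln(S/K) + (r+σ²/2)T) / (σ√T) = (ln(203.04/225.0) + (0.0264+0.3406²/2)·0.9466) / 0.331381 = (-0.102697 + 0.079897) / 0.331381 = -0.068804
d₂ = d₁ − σ√T = -0.068804 − 0.331381 = -0.400185
e^{−rT} = e^{−0.0264·0.9466} = 0.975319
N(d₁) = 0.472573,  N(d₂) = 0.344510
Call price V = S·N(d₁) − K·e^{−rT}·N(d₂) = 95.951173 − 75.601641 = 20.349532
φ(d₁) = (1/√(2π))·e^{−d₁²/2} = 0.397999
ν = S·φ(d₁)·√T = 78.622517

price = 20.349532
ν = 78.622517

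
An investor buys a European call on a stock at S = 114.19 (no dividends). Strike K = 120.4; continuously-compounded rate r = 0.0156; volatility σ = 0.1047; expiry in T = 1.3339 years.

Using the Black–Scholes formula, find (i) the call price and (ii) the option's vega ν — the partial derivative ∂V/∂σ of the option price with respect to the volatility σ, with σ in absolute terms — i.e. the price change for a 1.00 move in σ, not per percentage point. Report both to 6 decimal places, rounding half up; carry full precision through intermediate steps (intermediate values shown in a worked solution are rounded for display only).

price = 3.926291
ν = 51.515724

σ√T = 0.1047·√1.3339 = 0.120923
d₁ = (ln(S/K) + (r+σ²/2)T) / (σ√T) = (ln(114.19/120.4) + (0.0156+0.1047²/2)·1.3339) / 0.120923 = (-0.052956 + 0.028120) / 0.120923 = -0.205386
d₂ = d₁ − σ√T = -0.205386 − 0.120923 = -0.326308
e^{−rT} = e^{−0.0156·1.3339} = 0.979406
N(d₁) = 0.418635,  N(d₂) = 0.372096
Call price V = S·N(d₁) − K·e^{−rT}·N(d₂) = 47.803984 − 43.877692 = 3.926291
φ(d₁) = (1/√(2π))·e^{−d₁²/2} = 0.390616
ν = S·φ(d₁)·√T = 51.515724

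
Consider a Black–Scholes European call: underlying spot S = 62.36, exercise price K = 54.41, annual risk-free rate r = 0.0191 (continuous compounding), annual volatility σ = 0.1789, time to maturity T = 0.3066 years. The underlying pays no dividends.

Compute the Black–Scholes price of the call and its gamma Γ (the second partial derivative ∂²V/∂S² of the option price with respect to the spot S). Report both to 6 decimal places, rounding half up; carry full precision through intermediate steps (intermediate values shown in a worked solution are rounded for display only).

price = 8.462389
Γ = 0.021430

σ√T = 0.1789·√0.3066 = 0.099060
d₁ = (ln(S/K) + (r+σ²/2)T) / (σ√T) = (ln(62.36/54.41) + (0.0191+0.1789²/2)·0.3066) / 0.099060 = (0.136376 + 0.010762) / 0.099060 = 1.485354
d₂ = d₁ − σ√T = 1.485354 − 0.099060 = 1.386295
e^{−rT} = e^{−0.0191·0.3066} = 0.994161
N(d₁) = 0.931275,  N(d₂) = 0.917172
Call price V = S·N(d₁) − K·e^{−rT}·N(d₂) = 58.074308 − 49.611920 = 8.462389
φ(d₁) = (1/√(2π))·e^{−d₁²/2} = 0.132380
Γ = φ(d₁) / (S·σ·√T) = 0.021430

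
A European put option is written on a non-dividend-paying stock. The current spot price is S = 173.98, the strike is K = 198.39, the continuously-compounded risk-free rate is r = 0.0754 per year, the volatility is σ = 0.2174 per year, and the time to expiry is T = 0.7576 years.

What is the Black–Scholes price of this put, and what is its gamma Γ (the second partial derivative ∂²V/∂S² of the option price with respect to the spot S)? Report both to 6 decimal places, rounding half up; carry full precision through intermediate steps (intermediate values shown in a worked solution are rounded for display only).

price = 21.345884
Γ = 0.011594

σ√T = 0.2174·√0.7576 = 0.189225
d₁ = (ln(S/K) + (r+σ²/2)T) / (σ√T) = (ln(173.98/198.39) + (0.0754+0.2174²/2)·0.7576) / 0.189225 = (-0.131294 + 0.075026) / 0.189225 = -0.297361
d₂ = d₁ − σ√T = -0.297361 − 0.189225 = -0.486586
e^{−rT} = e^{−0.0754·0.7576} = 0.944478
N(−d₁) = 0.616905,  N(−d₂) = 0.686724
Put price V = K·e^{−rT}·N(−d₂) − S·N(−d₁) = 128.674936 − 107.329053 = 21.345884
φ(d₁) = (1/√(2π))·e^{−d₁²/2} = 0.381689
Γ = φ(d₁) / (S·σ·√T) = 0.011594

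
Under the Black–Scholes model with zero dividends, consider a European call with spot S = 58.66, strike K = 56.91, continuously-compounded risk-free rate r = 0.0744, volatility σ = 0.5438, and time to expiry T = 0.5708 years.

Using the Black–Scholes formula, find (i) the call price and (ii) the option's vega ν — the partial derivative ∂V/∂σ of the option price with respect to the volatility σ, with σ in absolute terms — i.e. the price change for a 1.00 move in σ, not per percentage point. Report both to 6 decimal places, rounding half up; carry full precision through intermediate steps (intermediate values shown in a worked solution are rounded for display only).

price = 11.412563
ν = 16.433226

σ√T = 0.5438·√0.5708 = 0.410848
d₁ = (ln(S/K) + (r+σ²/2)T) / (σ√T) = (ln(58.66/56.91) + (0.0744+0.5438²/2)·0.5708) / 0.410848 = (0.030287 + 0.126866) / 0.410848 = 0.382508
d₂ = d₁ − σ√T = 0.382508 − 0.410848 = -0.028340
e^{−rT} = e^{−0.0744·0.5708} = 0.958422
N(d₁) = 0.648958,  N(d₂) = 0.488695
Call price V = S·N(d₁) − K·e^{−rT}·N(d₂) = 38.067854 − 26.655291 = 11.412563
φ(d₁) = (1/√(2π))·e^{−d₁²/2} = 0.370799
ν = S·φ(d₁)·√T = 16.433226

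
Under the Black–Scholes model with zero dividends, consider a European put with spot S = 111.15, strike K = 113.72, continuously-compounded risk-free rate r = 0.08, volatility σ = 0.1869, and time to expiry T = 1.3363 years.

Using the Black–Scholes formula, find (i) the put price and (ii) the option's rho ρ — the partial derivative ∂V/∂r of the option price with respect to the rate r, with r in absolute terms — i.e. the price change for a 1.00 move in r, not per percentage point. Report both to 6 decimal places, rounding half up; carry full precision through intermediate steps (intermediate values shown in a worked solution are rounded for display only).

price = 5.378931
ρ = -53.170328

σ√T = 0.1869·√1.3363 = 0.216053
d₁ = (ln(S/K) + (r+σ²/2)T) / (σ√T) = (ln(111.15/113.72) + (0.08+0.1869²/2)·1.3363) / 0.216053 = (-0.022859 + 0.130244) / 0.216053 = 0.497029
d₂ = d₁ − σ√T = 0.497029 − 0.216053 = 0.280976
e^{−rT} = e^{−0.08·1.3363} = 0.898612
N(−d₁) = 0.309584,  N(−d₂) = 0.389364
Put price V = K·e^{−rT}·N(−d₂) − S·N(−d₁) = 39.789215 − 34.410284 = 5.378931
ρ = −K·T·e^{−rT}·N(−d₂) = -53.170328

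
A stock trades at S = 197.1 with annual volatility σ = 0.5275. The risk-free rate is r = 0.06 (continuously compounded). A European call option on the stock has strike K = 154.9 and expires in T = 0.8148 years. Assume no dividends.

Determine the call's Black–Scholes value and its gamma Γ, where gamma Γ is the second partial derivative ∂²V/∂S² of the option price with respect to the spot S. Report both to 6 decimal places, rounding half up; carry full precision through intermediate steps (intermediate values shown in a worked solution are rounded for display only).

σ√T = 0.5275·√0.8148 = 0.476155
d₁ = (ln(S/K) + (r+σ²/2)T) / (σ√T) = (ln(197.1/154.9) + (0.06+0.5275²/2)·0.8148) / 0.476155 = (0.240931 + 0.162250) / 0.476155 = 0.846744
d₂ = d₁ − σ√T = 0.846744 − 0.476155 = 0.370589
e^{−rT} = e^{−0.06·0.8148} = 0.952288
N(d₁) = 0.801431,  N(d₂) = 0.644528
Call price V = S·N(d₁) − K·e^{−rT}·N(d₂) = 157.962070 − 95.073973 = 62.888097
φ(d₁) = (1/√(2π))·e^{−d₁²/2} = 0.278754
Γ = φ(d₁) / (S·σ·√T) = 0.002970

price = 62.888097
Γ = 0.002970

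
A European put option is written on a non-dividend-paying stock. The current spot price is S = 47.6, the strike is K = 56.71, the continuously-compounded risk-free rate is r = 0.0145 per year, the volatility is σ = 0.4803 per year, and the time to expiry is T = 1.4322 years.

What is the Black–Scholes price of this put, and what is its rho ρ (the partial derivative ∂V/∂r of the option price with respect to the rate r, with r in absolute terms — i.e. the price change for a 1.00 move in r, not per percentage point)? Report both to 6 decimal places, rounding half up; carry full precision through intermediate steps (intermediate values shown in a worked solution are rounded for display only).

price = 16.043176
ρ = -56.550295

σ√T = 0.4803·√1.4322 = 0.574797
d₁ = (ln(S/K) + (r+σ²/2)T) / (σ√T) = (ln(47.6/56.71) + (0.0145+0.4803²/2)·1.4322) / 0.574797 = (-0.175118 + 0.185963) / 0.574797 = 0.018867
d₂ = d₁ − σ√T = 0.018867 − 0.574797 = -0.555930
e^{−rT} = e^{−0.0145·1.4322} = 0.979447
N(−d₁) = 0.492474,  N(−d₂) = 0.710871
Put price V = K·e^{−rT}·N(−d₂) − S·N(−d₁) = 39.484915 − 23.441739 = 16.043176
ρ = −K·T·e^{−rT}·N(−d₂) = -56.550295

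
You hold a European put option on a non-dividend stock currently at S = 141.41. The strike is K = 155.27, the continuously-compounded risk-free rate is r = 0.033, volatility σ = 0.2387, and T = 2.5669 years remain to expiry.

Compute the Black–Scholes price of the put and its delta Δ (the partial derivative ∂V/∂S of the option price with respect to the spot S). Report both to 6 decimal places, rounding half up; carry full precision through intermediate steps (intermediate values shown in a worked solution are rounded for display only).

σ√T = 0.2387·√2.5669 = 0.382434
d₁ = (ln(S/K) + (r+σ²/2)T) / (σ√T) = (ln(141.41/155.27) + (0.033+0.2387²/2)·2.5669) / 0.382434 = (-0.093502 + 0.157836) / 0.382434 = 0.168221
d₂ = d₁ − σ√T = 0.168221 − 0.382434 = -0.214213
e^{−rT} = e^{−0.033·2.5669} = 0.918781
N(−d₁) = 0.433205,  N(−d₂) = 0.584809
Put price V = K·e^{−rT}·N(−d₂) − S·N(−d₁) = 83.428393 − 61.259454 = 22.168939
Δ = −N(−d₁) = -0.433205

price = 22.168939
Δ = -0.433205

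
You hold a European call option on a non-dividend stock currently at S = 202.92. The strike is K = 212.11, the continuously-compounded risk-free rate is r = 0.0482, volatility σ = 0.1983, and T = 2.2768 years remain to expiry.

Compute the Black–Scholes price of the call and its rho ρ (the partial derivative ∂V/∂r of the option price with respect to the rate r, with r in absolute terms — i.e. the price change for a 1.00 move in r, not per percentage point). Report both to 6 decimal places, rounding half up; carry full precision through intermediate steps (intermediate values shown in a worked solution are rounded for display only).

price = 30.348254
ρ = 228.293502

σ√T = 0.1983·√2.2768 = 0.299216
d₁ = (ln(S/K) + (r+σ²/2)T) / (σ√T) = (ln(202.92/212.11) + (0.0482+0.1983²/2)·2.2768) / 0.299216 = (-0.044293 + 0.154507) / 0.299216 = 0.368341
d₂ = d₁ − σ√T = 0.368341 − 0.299216 = 0.069125
e^{−rT} = e^{−0.0482·2.2768} = 0.896066
N(d₁) = 0.643691,  N(d₂) = 0.527555
Call price V = S·N(d₁) − K·e^{−rT}·N(d₂) = 130.617712 − 100.269458 = 30.348254
ρ = K·T·e^{−rT}·N(d₂) = 228.293502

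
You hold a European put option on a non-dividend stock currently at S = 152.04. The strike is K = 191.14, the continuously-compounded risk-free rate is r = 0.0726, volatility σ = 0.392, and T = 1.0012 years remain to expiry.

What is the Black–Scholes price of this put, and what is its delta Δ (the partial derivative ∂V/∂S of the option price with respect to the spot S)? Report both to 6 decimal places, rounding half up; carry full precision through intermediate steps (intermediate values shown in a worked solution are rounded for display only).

σ√T = 0.392·√1.0012 = 0.392235
d₁ = (ln(S/K) + (r+σ²/2)T) / (σ√T) = (ln(152.04/191.14) + (0.0726+0.392²/2)·1.0012) / 0.392235 = (-0.228862 + 0.149611) / 0.392235 = -0.202050
d₂ = d₁ − σ√T = -0.202050 − 0.392235 = -0.594285
e^{−rT} = e^{−0.0726·1.0012} = 0.929892
N(−d₁) = 0.580061,  N(−d₂) = 0.723839
Put price V = K·e^{−rT}·N(−d₂) − S·N(−d₁) = 128.654848 − 88.192513 = 40.462335
Δ = −N(−d₁) = -0.580061

price = 40.462335
Δ = -0.580061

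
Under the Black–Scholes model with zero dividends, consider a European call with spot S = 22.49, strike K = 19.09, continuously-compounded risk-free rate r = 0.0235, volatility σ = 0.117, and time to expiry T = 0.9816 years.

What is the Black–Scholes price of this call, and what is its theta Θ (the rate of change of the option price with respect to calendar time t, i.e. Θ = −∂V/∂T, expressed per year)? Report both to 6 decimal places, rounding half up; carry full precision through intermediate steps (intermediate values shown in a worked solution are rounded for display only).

σ√T = 0.117·√0.9816 = 0.115919
d₁ = (ln(S/K) + (r+σ²/2)T) / (σ√T) = (ln(22.49/19.09) + (0.0235+0.117²/2)·0.9816) / 0.115919 = (0.163906 + 0.029786) / 0.115919 = 1.670934
d₂ = d₁ − σ√T = 1.670934 − 0.115919 = 1.555015
e^{−rT} = e^{−0.0235·0.9816} = 0.977196
N(d₁) = 0.952633,  N(d₂) = 0.940029
Call price V = S·N(d₁) − K·e^{−rT}·N(d₂) = 21.424707 − 17.535935 = 3.888772
φ(d₁) = (1/√(2π))·e^{−d₁²/2} = 0.098771
Θ = −S·φ(d₁)·σ/(2√T) − r·K·e^{−rT}·N(d₂) = −0.131162 − 0.412094 = -0.543257

price = 3.888772
Θ = -0.543257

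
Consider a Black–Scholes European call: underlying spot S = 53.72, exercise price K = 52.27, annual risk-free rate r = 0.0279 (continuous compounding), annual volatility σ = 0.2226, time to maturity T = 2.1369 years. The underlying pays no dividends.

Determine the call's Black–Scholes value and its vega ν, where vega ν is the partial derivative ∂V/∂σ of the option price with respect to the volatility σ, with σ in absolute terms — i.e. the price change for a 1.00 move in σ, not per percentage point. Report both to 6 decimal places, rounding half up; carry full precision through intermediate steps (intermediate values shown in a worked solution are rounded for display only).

price = 9.125526
ν = 28.561827

σ√T = 0.2226·√2.1369 = 0.325400
d₁ = (ln(S/K) + (r+σ²/2)T) / (σ√T) = (ln(53.72/52.27) + (0.0279+0.2226²/2)·2.1369) / 0.325400 = (0.027363 + 0.112562) / 0.325400 = 0.430009
d₂ = d₁ − σ√T = 0.430009 − 0.325400 = 0.104609
e^{−rT} = e^{−0.0279·2.1369} = 0.942123
N(d₁) = 0.666405,  N(d₂) = 0.541657
Call price V = S·N(d₁) − K·e^{−rT}·N(d₂) = 35.799299 − 26.673772 = 9.125526
φ(d₁) = (1/√(2π))·e^{−d₁²/2} = 0.363712
ν = S·φ(d₁)·√T = 28.561827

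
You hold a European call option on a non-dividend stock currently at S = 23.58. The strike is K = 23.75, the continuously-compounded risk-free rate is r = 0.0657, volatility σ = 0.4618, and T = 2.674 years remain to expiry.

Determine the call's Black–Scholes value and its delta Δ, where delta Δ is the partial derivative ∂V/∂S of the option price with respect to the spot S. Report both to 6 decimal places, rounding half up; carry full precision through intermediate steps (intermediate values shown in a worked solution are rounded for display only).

price = 8.379628
Δ = 0.725983

σ√T = 0.4618·√2.674 = 0.755152
d₁ = (ln(S/K) + (r+σ²/2)T) / (σ√T) = (ln(23.58/23.75) + (0.0657+0.4618²/2)·2.674) / 0.755152 = (-0.007184 + 0.460809) / 0.755152 = 0.600708
d₂ = d₁ − σ√T = 0.600708 − 0.755152 = -0.154445
e^{−rT} = e^{−0.0657·2.674} = 0.838885
N(d₁) = 0.725983,  N(d₂) = 0.438629
Call price V = S·N(d₁) − K·e^{−rT}·N(d₂) = 17.118670 − 8.739041 = 8.379628
Δ = N(d₁) = 0.725983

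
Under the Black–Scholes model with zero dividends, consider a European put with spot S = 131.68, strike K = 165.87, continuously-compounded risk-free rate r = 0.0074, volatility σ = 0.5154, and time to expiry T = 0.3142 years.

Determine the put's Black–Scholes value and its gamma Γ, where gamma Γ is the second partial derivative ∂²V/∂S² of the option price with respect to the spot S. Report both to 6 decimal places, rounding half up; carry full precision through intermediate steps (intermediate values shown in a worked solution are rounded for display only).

price = 38.981715
Γ = 0.008509

σ√T = 0.5154·√0.3142 = 0.288900
d₁ = (ln(S/K) + (r+σ²/2)T) / (σ√T) = (ln(131.68/165.87) + (0.0074+0.5154²/2)·0.3142) / 0.288900 = (-0.230830 + 0.044057) / 0.288900 = -0.646497
d₂ = d₁ − σ√T = -0.646497 − 0.288900 = -0.935397
e^{−rT} = e^{−0.0074·0.3142} = 0.997678
N(−d₁) = 0.741021,  N(−d₂) = 0.825208
Put price V = K·e^{−rT}·N(−d₂) − S·N(−d₁) = 136.559385 − 97.577671 = 38.981715
φ(d₁) = (1/√(2π))·e^{−d₁²/2} = 0.323707
Γ = φ(d₁) / (S·σ·√T) = 0.008509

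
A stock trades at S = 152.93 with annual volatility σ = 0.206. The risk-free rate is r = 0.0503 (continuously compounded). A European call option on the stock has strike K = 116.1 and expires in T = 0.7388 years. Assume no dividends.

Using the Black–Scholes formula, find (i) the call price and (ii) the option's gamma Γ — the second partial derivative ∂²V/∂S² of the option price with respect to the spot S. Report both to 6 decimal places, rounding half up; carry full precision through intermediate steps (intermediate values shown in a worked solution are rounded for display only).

σ√T = 0.206·√0.7388 = 0.177064
d₁ = (ln(S/K) + (r+σ²/2)T) / (σ√T) = (ln(152.93/116.1) + (0.0503+0.206²/2)·0.7388) / 0.177064 = (0.275528 + 0.052837) / 0.177064 = 1.854502
d₂ = d₁ − σ√T = 1.854502 − 0.177064 = 1.677438
e^{−rT} = e^{−0.0503·0.7388} = 0.963520
N(d₁) = 0.968166,  N(d₂) = 0.953272
Call price V = S·N(d₁) − K·e^{−rT}·N(d₂) = 148.061679 − 106.637456 = 41.424223
φ(d₁) = (1/√(2π))·e^{−d₁²/2} = 0.071466
Γ = φ(d₁) / (S·σ·√T) = 0.002639

price = 41.424223
Γ = 0.002639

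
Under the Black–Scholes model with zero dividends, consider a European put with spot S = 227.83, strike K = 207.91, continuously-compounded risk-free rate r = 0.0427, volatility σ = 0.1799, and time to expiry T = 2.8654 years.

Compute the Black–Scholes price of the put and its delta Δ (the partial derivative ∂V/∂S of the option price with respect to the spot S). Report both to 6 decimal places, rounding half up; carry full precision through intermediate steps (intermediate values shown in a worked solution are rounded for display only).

σ√T = 0.1799·√2.8654 = 0.304526
d₁ = (ln(S/K) + (r+σ²/2)T) / (σ√T) = (ln(227.83/207.91) + (0.0427+0.1799²/2)·2.8654) / 0.304526 = (0.091494 + 0.168720) / 0.304526 = 0.854493
d₂ = d₁ − σ√T = 0.854493 − 0.304526 = 0.549967
e^{−rT} = e^{−0.0427·2.8654} = 0.884836
N(−d₁) = 0.196416,  N(−d₂) = 0.291171
Put price V = K·e^{−rT}·N(−d₂) − S·N(−d₁) = 53.565642 − 44.749453 = 8.816189
Δ = −N(−d₁) = -0.196416

price = 8.816189
Δ = -0.196416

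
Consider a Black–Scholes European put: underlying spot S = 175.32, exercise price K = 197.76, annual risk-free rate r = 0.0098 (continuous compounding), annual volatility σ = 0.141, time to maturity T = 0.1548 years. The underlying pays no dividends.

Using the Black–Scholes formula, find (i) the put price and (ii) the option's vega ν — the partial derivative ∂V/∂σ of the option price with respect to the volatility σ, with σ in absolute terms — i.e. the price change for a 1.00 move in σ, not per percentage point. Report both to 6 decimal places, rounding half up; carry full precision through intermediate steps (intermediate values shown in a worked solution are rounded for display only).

price = 22.199326
ν = 2.933501

σ√T = 0.141·√0.1548 = 0.055476
d₁ = (ln(S/K) + (r+σ²/2)T) / (σ√T) = (ln(175.32/197.76) + (0.0098+0.141²/2)·0.1548) / 0.055476 = (-0.120441 + 0.003056) / 0.055476 = -2.115971
d₂ = d₁ − σ√T = -2.115971 − 0.055476 = -2.171447
e^{−rT} = e^{−0.0098·0.1548} = 0.998484
N(−d₁) = 0.982826,  N(−d₂) = 0.985051
Put price V = K·e^{−rT}·N(−d₂) − S·N(−d₁) = 194.508445 − 172.309119 = 22.199326
φ(d₁) = (1/√(2π))·e^{−d₁²/2} = 0.042527
ν = S·φ(d₁)·√T = 2.933501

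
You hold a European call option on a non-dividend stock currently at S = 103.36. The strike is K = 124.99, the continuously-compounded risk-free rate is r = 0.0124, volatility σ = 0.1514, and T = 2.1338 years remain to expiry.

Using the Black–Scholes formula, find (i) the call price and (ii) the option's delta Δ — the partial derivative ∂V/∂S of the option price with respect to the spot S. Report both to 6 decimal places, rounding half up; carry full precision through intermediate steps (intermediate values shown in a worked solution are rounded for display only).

σ√T = 0.1514·√2.1338 = 0.221158
d₁ = (ln(S/K) + (r+σ²/2)T) / (σ√T) = (ln(103.36/124.99) + (0.0124+0.1514²/2)·2.1338) / 0.221158 = (-0.190016 + 0.050915) / 0.221158 = -0.628967
d₂ = d₁ − σ√T = -0.628967 − 0.221158 = -0.850125
e^{−rT} = e^{−0.0124·2.1338} = 0.973888
N(d₁) = 0.264685,  N(d₂) = 0.197628
Call price V = S·N(d₁) − K·e^{−rT}·N(d₂) = 27.357872 − 24.056484 = 3.301388
Δ = N(d₁) = 0.264685

price = 3.301388
Δ = 0.264685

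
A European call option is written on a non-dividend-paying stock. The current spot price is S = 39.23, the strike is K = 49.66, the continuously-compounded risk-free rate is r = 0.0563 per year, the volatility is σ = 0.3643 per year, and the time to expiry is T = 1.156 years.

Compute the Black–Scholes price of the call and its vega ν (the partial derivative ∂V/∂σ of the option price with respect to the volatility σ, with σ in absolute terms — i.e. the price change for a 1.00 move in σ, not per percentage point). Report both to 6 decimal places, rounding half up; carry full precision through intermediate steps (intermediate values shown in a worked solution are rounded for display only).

price = 3.619957
ν = 16.349701

σ√T = 0.3643·√1.156 = 0.391686
d₁ = (ln(S/K) + (r+σ²/2)T) / (σ√T) = (ln(39.23/49.66) + (0.0563+0.3643²/2)·1.156) / 0.391686 = (-0.235758 + 0.141792) / 0.391686 = -0.239902
d₂ = d₁ − σ√T = -0.239902 − 0.391686 = -0.631588
e^{−rT} = e^{−0.0563·1.156} = 0.936990
N(d₁) = 0.405203,  N(d₂) = 0.263828
Call price V = S·N(d₁) − K·e^{−rT}·N(d₂) = 15.896119 − 12.276162 = 3.619957
φ(d₁) = (1/√(2π))·e^{−d₁²/2} = 0.387626
ν = S·φ(d₁)·√T = 16.349701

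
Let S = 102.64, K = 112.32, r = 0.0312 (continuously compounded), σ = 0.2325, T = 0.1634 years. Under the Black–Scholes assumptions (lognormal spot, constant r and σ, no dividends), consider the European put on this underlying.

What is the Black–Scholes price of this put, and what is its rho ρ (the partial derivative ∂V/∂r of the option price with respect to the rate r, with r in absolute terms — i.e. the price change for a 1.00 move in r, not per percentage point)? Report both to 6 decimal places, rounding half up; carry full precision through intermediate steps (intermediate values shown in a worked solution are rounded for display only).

price = 10.110362
ρ = -15.144146

σ√T = 0.2325·√0.1634 = 0.093983
d₁ = (ln(S/K) + (r+σ²/2)T) / (σ√T) = (ln(102.64/112.32) + (0.0312+0.2325²/2)·0.1634) / 0.093983 = (-0.090124 + 0.009514) / 0.093983 = -0.857706
d₂ = d₁ − σ√T = -0.857706 − 0.093983 = -0.951689
e^{−rT} = e^{−0.0312·0.1634} = 0.994915
N(−d₁) = 0.804473,  N(−d₂) = 0.829373
Put price V = K·e^{−rT}·N(−d₂) − S·N(−d₁) = 92.681435 − 82.571073 = 10.110362
ρ = −K·T·e^{−rT}·N(−d₂) = -15.144146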